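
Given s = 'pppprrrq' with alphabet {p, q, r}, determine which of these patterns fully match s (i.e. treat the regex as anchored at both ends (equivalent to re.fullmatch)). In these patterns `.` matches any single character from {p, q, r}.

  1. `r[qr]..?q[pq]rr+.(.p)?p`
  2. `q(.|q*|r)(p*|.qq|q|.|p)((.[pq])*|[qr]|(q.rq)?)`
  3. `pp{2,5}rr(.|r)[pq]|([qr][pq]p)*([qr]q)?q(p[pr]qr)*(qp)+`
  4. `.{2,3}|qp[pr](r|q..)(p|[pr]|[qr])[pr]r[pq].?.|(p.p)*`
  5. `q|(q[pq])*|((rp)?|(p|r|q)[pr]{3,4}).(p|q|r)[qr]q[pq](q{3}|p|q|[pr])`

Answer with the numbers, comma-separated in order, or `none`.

1 → no match — must start with 'r'
2 → no match — must start with 'q'
3 → match
4 → no match
5 → no match

3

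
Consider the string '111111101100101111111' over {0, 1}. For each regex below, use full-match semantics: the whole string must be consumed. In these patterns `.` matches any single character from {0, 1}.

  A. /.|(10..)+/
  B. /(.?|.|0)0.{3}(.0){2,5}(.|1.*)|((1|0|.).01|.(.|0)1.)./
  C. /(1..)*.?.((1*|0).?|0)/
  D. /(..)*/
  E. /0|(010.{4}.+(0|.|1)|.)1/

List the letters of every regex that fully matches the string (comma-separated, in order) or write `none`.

A → no match
B → no match
C → match
D → no match
E → no match

C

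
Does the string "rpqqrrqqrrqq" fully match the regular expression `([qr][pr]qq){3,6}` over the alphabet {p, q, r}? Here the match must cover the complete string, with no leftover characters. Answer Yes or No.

Yes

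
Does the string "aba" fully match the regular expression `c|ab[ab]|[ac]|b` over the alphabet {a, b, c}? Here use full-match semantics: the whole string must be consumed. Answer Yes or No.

Yes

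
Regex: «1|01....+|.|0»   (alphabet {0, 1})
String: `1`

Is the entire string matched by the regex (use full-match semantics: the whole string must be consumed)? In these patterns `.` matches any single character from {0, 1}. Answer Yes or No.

Yes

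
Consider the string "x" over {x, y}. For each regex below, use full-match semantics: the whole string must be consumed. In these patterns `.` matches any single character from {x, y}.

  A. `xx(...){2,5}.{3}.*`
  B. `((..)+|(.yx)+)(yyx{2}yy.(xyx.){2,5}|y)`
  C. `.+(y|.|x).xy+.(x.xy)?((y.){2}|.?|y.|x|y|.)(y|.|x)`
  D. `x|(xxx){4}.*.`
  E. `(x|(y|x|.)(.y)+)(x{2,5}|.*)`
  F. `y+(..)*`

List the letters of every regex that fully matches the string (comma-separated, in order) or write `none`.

A → no match — must start with "xx"
B → no match
C → no match
D → match
E → match
F → no match — must start with "y"

D, E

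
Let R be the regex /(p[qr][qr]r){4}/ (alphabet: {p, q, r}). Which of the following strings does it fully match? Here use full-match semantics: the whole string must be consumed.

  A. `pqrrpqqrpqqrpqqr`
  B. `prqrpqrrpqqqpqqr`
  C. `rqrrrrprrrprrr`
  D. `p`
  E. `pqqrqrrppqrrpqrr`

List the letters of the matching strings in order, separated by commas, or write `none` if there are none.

A → match
B → no match
C → no match — must start with `p`
D. `p` → no match — must end with `r`
E → no match

A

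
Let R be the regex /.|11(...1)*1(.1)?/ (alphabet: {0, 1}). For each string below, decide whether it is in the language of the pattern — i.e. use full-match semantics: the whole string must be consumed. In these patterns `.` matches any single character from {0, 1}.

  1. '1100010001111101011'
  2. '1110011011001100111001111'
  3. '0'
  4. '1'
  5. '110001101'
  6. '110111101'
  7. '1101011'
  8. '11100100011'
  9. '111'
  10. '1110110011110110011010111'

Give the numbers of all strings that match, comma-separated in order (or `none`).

1, 2, 3, 4, 5, 6, 7, 8, 9

1 → match
2 → match
3. '0' → match
4. '1' → match
5. '110001101' → match
6. '110111101' → match
7. '1101011' → match
8. '11100100011' → match
9. '111' → match
10 → no match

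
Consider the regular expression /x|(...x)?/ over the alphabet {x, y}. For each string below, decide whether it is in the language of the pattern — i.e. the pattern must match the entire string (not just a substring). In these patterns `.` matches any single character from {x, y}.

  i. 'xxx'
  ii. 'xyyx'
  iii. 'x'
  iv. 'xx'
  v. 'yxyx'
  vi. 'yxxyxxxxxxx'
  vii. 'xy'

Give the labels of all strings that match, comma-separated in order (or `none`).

ii, iii, v

i → no match
ii → match
iii → match
iv → no match
v → match
vi → no match
vii → no match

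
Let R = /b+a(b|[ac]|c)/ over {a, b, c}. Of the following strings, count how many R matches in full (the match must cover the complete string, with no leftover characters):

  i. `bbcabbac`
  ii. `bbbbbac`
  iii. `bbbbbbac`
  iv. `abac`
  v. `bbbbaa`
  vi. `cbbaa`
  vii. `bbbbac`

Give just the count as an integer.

4

i → no match
ii → match
iii → match
iv → no match — must start with `b`
v → match
vi → no match — must start with `b`
vii → match
Total matched: 4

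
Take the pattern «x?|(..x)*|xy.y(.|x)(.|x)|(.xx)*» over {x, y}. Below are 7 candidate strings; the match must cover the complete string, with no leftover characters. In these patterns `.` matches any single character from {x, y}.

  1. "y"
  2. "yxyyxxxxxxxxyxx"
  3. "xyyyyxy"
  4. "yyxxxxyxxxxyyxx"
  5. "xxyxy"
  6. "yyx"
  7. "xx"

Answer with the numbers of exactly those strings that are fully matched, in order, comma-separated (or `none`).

1. "y" → no match
2 → no match
3. "xyyyyxy" → no match
4 → no match
5. "xxyxy" → no match
6. "yyx" → match
7. "xx" → no match

6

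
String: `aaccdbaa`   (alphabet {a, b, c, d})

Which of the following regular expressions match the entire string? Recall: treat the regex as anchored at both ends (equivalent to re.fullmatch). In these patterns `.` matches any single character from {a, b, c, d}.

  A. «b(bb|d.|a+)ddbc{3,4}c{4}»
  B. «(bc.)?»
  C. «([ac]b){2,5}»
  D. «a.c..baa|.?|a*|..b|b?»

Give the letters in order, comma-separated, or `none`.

A → no match — must start with `b`
B → no match
C → no match — must end with `b`
D → match

D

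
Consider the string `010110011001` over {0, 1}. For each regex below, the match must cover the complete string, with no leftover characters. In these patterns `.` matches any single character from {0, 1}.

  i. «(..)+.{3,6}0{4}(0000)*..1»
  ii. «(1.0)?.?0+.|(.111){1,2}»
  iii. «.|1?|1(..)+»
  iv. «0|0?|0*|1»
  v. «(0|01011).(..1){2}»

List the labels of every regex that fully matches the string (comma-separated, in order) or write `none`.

i → no match
ii → no match
iii → no match
iv → no match
v → match

v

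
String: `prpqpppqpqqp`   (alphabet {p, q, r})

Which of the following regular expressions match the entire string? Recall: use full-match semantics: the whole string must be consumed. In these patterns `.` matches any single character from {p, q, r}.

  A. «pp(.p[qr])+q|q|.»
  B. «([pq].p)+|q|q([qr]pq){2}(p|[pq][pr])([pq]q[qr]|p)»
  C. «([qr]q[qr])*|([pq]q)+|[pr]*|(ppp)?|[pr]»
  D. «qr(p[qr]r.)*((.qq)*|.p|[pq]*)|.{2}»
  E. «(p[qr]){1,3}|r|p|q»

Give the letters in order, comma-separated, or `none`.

A → no match
B → match
C → no match
D → no match
E → no match

B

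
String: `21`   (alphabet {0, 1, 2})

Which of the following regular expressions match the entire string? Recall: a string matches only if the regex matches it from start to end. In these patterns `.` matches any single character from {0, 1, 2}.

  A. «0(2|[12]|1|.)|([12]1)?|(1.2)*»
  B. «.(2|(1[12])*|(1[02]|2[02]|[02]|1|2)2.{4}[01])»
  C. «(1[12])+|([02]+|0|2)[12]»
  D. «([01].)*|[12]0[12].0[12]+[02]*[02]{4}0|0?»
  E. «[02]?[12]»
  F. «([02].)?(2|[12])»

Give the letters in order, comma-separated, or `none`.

A, C, E

A → match
B → no match
C → match
D → no match
E → match
F → no match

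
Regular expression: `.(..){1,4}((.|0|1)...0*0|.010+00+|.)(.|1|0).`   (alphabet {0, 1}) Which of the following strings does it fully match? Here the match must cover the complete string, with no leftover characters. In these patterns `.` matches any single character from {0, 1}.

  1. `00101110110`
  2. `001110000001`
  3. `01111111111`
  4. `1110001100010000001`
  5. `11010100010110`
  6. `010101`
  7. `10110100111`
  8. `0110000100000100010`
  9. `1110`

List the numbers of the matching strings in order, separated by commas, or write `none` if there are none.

1. `00101110110` → no match
2. `001110000001` → match
3. `01111111111` → no match
4 → match
5 → no match
6. `010101` → match
7. `10110100111` → no match
8 → no match
9. `1110` → no match

2, 4, 6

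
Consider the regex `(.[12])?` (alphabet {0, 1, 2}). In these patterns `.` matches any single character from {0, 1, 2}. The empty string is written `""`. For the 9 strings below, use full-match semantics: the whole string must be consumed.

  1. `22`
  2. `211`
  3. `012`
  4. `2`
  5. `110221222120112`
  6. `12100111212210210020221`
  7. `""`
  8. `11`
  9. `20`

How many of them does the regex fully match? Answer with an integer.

1. `22` → match
2. `211` → no match
3. `012` → no match
4. `2` → no match
5 → no match
6 → no match
7. `""` → match
8. `11` → match
9. `20` → no match
Total matched: 3

3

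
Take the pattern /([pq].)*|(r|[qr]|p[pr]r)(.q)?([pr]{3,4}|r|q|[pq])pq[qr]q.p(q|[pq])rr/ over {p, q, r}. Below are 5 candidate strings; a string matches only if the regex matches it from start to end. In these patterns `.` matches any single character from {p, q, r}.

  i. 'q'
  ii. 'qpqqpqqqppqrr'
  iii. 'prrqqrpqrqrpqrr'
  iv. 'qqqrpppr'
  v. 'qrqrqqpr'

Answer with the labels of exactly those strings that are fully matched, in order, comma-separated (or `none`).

i → no match
ii → match
iii → match
iv → match
v → match

ii, iii, iv, v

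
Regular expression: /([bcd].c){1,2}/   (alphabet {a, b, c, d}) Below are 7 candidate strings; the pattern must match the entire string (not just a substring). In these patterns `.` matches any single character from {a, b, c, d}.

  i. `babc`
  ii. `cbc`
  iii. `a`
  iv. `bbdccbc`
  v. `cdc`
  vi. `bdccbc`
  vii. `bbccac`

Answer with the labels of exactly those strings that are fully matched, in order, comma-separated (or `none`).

i → no match
ii → match
iii → no match — must end with `c`
iv → no match
v → match
vi → match
vii → match

ii, v, vi, vii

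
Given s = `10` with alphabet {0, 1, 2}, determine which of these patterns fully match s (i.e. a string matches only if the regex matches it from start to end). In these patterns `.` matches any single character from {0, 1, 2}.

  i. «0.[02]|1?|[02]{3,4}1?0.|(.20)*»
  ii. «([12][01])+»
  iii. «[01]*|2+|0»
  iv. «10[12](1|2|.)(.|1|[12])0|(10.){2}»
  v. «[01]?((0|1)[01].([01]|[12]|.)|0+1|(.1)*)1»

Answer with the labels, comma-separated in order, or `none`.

ii, iii

i → no match
ii → match
iii → match
iv → no match
v → no match — must end with `1`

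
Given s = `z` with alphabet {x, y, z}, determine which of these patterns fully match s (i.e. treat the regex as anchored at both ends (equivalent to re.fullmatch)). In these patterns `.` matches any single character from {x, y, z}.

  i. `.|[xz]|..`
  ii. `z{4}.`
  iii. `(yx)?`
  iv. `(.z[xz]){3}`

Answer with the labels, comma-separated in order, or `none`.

i

i → match
ii → no match
iii → no match
iv → no match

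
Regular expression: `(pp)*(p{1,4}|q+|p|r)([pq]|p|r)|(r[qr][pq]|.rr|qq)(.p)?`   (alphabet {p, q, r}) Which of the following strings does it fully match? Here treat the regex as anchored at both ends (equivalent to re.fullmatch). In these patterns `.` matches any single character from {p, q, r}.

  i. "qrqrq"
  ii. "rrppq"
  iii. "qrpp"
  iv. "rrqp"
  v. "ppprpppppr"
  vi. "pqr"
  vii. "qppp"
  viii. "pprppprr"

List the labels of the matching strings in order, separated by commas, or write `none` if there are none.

none

i. "qrqrq" → no match
ii. "rrppq" → no match
iii. "qrpp" → no match
iv. "rrqp" → no match
v. "ppprpppppr" → no match
vi. "pqr" → no match
vii. "qppp" → no match
viii. "pprppprr" → no match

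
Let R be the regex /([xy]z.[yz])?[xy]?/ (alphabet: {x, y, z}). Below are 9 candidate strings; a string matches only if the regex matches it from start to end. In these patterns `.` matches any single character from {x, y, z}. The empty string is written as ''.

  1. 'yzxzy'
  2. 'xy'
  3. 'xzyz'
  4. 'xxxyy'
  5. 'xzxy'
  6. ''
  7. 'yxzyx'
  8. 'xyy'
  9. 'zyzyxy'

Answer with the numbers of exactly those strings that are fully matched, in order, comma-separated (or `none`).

1. 'yzxzy' → match
2. 'xy' → no match
3. 'xzyz' → match
4. 'xxxyy' → no match
5. 'xzxy' → match
6. '' → match
7. 'yxzyx' → no match
8. 'xyy' → no match
9. 'zyzyxy' → no match

1, 3, 5, 6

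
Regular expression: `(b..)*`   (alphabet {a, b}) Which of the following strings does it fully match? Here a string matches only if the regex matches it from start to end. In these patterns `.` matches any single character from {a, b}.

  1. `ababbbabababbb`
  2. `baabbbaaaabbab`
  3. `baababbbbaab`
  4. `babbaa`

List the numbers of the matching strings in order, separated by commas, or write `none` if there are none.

1 → no match
2 → no match
3. `baababbbbaab` → no match
4. `babbaa` → match

4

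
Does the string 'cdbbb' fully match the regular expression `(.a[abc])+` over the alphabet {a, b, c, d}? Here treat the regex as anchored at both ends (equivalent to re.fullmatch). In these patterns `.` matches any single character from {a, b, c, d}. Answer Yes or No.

No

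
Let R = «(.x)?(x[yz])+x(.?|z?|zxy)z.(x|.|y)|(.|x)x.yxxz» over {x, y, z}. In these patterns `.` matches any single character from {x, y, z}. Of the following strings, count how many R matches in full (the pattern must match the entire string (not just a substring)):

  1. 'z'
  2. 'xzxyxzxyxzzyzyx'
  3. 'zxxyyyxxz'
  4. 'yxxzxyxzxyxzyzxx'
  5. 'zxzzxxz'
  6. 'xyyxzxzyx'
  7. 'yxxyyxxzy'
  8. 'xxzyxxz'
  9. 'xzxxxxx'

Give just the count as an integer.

1

1 → no match
2 → no match
3 → no match
4 → no match
5 → no match
6 → no match
7 → no match
8 → match
9 → no match
Total matched: 1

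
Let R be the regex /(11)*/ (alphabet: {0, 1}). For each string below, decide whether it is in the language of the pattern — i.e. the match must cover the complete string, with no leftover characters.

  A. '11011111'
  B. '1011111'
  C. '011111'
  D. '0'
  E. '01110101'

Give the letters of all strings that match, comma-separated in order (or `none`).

none

A → no match
B → no match
C → no match
D → no match
E → no match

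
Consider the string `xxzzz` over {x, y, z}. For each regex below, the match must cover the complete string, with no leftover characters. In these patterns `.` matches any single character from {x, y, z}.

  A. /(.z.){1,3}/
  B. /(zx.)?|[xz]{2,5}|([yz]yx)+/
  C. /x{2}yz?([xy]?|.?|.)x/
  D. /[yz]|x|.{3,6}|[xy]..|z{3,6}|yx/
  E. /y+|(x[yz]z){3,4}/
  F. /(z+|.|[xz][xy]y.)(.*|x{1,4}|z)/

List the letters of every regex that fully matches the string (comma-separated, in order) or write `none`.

B, D, F

A → no match
B → match
C → no match — must end with `x`
D → match
E → no match
F → match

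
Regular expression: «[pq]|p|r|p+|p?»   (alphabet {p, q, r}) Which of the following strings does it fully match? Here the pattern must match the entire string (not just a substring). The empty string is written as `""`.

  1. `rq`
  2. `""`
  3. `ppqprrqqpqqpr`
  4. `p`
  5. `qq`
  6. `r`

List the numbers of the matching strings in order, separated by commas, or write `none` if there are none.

1. `rq` → no match
2. `""` → match
3 → no match
4. `p` → match
5. `qq` → no match
6. `r` → match

2, 4, 6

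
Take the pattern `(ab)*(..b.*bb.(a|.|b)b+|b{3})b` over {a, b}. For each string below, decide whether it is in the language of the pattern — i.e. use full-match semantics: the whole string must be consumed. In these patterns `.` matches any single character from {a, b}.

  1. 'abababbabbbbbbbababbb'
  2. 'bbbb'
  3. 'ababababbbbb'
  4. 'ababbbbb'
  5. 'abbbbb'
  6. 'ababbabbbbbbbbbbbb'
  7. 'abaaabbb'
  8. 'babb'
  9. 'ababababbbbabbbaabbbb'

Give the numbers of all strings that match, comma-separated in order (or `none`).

2, 3, 4, 5, 6, 9

1 → no match
2 → match
3 → match
4 → match
5 → match
6 → match
7 → no match
8 → no match
9 → match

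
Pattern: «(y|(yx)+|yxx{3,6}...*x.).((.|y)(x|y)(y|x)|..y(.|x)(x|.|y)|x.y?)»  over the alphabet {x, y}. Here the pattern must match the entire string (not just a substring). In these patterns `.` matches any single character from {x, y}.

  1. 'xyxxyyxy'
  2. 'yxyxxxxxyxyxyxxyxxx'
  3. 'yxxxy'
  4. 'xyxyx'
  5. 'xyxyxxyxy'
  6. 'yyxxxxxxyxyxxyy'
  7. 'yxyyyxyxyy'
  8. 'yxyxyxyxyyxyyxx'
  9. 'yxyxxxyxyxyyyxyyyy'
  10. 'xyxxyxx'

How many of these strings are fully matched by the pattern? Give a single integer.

1 → no match
2 → no match
3 → match
4 → no match
5 → no match
6 → no match
7 → no match
8 → no match
9 → no match
10 → no match
Total matched: 1

1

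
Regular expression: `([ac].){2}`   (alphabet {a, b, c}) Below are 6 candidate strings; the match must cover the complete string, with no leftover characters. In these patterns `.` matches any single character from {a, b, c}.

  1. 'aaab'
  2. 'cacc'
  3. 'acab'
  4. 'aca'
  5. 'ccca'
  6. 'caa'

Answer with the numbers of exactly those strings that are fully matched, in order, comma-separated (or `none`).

1 → match
2 → match
3 → match
4 → no match
5 → match
6 → no match

1, 2, 3, 5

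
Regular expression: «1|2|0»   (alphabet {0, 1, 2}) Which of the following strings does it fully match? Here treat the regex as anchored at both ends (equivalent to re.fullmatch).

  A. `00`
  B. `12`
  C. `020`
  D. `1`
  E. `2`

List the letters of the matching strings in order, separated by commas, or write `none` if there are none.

A → no match
B → no match
C → no match
D → match
E → match

D, E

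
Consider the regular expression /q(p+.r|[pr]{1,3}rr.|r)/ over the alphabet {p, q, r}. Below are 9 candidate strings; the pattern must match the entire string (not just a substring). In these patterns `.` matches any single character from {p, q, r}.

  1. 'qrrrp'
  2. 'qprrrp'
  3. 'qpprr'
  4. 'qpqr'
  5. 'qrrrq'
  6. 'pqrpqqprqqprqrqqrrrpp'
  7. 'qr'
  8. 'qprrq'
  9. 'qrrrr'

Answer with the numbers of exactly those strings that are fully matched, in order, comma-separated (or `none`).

1. 'qrrrp' → match
2. 'qprrrp' → match
3. 'qpprr' → match
4. 'qpqr' → match
5. 'qrrrq' → match
6 → no match — must start with 'q'
7. 'qr' → match
8. 'qprrq' → match
9. 'qrrrr' → match

1, 2, 3, 4, 5, 7, 8, 9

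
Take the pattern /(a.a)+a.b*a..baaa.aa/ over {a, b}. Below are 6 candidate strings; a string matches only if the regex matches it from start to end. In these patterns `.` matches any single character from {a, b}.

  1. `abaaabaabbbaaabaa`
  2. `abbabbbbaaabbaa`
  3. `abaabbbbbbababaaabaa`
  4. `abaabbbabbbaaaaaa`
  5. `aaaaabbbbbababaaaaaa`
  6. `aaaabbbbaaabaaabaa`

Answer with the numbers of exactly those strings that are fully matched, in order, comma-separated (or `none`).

1 → no match
2 → no match
3 → match
4 → match
5 → match
6 → match

3, 4, 5, 6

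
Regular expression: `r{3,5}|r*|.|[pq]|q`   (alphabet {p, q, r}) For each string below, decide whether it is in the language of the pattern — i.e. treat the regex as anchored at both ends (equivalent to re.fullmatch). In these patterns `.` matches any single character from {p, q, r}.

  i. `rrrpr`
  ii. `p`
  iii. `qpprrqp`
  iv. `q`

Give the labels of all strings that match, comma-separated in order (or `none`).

i → no match
ii → match
iii → no match
iv → match

ii, iv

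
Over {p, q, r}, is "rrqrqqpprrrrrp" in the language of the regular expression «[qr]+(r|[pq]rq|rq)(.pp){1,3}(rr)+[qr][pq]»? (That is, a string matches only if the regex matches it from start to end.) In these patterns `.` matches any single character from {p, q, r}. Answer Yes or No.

Yes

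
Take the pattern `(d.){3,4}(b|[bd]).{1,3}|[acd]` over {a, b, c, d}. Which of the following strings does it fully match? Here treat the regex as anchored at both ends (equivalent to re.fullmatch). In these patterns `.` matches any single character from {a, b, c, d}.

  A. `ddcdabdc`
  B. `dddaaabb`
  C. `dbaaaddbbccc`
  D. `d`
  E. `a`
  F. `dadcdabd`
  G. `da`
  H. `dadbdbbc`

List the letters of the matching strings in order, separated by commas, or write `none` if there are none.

D, E, F, H

A. `ddcdabdc` → no match
B. `dddaaabb` → no match
C. `dbaaaddbbccc` → no match
D. `d` → match
E. `a` → match
F. `dadcdabd` → match
G. `da` → no match
H. `dadbdbbc` → match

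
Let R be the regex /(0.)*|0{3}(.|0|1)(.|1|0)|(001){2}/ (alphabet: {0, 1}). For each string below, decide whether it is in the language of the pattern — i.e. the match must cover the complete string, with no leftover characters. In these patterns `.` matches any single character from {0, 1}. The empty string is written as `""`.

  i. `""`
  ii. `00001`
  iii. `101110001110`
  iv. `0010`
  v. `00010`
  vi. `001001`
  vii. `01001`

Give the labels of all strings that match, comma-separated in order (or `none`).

i → match
ii → match
iii → no match
iv → no match
v → match
vi → match
vii → no match

i, ii, v, vi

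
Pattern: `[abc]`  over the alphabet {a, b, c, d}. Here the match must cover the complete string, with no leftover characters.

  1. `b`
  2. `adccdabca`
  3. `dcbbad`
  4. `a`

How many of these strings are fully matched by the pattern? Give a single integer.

1 → match
2 → no match
3 → no match
4 → match
Total matched: 2

2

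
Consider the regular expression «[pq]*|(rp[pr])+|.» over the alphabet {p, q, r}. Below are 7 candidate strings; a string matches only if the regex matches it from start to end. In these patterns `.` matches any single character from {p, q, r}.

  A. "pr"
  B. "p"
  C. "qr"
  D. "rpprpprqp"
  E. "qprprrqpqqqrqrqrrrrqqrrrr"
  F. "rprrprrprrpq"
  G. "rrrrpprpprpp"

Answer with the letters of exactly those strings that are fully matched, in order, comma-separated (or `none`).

B

A → no match
B → match
C → no match
D → no match
E → no match
F → no match
G → no match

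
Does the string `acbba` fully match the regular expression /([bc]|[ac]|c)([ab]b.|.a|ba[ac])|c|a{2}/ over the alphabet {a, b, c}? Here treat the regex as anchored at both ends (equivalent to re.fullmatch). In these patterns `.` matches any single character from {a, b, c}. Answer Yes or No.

No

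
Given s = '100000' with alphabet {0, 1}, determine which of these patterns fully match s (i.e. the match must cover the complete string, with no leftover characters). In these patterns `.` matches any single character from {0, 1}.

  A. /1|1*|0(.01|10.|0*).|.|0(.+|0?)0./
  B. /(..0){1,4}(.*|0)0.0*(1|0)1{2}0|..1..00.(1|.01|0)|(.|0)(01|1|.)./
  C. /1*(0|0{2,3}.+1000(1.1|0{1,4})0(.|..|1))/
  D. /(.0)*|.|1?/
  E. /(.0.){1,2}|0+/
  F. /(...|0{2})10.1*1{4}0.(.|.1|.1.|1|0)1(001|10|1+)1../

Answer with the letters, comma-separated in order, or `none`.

A → no match
B → no match
C → no match
D → match
E → match
F → no match

D, E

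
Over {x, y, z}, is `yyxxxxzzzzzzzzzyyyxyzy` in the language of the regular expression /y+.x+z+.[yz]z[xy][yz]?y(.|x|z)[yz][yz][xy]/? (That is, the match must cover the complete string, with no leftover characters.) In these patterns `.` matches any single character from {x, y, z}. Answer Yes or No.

Yes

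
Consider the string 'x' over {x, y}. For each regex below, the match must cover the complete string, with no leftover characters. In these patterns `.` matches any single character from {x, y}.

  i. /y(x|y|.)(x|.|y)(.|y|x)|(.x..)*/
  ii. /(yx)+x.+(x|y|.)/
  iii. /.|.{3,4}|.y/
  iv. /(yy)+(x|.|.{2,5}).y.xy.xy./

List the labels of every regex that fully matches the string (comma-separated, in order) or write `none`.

iii

i → no match
ii → no match — must start with 'yx'
iii → match
iv → no match — must start with 'yy'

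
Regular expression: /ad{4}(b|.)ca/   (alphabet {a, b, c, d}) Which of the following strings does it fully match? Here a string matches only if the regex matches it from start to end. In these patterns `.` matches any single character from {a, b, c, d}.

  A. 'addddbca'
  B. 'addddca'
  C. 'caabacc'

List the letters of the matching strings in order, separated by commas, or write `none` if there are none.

A

A. 'addddbca' → match
B. 'addddca' → no match
C. 'caabacc' → no match — must start with 'ad'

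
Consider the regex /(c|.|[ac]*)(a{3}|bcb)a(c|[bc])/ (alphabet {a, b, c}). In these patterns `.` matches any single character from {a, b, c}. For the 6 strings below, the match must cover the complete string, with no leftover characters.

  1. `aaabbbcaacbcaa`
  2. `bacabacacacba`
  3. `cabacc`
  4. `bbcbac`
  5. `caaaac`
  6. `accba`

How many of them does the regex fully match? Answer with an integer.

2

1 → no match
2 → no match
3 → no match
4 → match
5 → match
6 → no match
Total matched: 2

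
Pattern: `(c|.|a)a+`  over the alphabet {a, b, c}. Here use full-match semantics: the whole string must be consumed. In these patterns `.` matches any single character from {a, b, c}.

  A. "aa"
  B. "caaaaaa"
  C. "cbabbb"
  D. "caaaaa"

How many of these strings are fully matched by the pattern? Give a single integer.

3

A. "aa" → match
B. "caaaaaa" → match
C. "cbabbb" → no match — must end with "a"
D. "caaaaa" → match
Total matched: 3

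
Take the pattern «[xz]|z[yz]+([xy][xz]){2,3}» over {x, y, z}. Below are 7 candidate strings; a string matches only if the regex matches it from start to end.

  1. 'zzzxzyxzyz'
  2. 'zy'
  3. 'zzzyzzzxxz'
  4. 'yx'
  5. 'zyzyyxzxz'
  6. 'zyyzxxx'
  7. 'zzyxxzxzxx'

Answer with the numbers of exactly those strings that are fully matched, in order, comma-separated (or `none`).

5

1 → no match
2 → no match
3 → no match
4 → no match
5 → match
6 → no match
7 → no match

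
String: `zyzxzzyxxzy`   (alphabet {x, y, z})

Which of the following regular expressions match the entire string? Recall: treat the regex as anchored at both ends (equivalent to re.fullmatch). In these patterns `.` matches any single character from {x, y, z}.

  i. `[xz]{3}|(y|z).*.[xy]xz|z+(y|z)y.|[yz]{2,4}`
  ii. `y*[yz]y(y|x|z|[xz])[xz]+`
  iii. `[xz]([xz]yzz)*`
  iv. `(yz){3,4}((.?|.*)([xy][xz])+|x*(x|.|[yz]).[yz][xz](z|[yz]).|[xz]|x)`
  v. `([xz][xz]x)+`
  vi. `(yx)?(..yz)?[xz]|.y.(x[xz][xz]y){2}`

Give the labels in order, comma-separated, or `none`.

vi

i → no match
ii → no match
iii → no match
iv → no match — must start with `yz`
v → no match — must end with `x`
vi → match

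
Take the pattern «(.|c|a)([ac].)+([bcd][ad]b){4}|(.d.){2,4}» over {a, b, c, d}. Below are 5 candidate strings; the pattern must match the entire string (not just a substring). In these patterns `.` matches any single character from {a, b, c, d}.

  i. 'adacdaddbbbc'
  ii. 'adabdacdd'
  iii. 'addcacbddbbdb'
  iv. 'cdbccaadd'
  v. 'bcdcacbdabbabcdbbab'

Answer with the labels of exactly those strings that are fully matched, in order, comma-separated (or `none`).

ii, v

i → no match
ii → match
iii → no match
iv → no match
v → match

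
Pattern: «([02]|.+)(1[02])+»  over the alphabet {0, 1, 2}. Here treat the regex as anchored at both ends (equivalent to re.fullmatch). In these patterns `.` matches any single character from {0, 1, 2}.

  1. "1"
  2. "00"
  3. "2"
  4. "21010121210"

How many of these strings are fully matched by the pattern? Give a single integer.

1 → no match
2 → no match
3 → no match
4 → match
Total matched: 1

1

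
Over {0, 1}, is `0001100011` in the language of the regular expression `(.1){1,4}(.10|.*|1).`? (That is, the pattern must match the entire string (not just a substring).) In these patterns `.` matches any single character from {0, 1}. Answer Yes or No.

No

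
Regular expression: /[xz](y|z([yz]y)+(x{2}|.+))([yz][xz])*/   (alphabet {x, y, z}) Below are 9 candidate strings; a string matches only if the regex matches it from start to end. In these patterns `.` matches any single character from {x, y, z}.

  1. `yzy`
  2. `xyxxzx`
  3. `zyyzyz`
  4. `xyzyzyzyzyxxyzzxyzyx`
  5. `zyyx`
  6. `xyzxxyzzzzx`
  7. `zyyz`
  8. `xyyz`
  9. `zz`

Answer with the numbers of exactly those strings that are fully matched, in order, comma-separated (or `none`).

1 → no match
2 → no match
3 → match
4 → no match
5 → match
6 → no match
7 → match
8 → match
9 → no match

3, 5, 7, 8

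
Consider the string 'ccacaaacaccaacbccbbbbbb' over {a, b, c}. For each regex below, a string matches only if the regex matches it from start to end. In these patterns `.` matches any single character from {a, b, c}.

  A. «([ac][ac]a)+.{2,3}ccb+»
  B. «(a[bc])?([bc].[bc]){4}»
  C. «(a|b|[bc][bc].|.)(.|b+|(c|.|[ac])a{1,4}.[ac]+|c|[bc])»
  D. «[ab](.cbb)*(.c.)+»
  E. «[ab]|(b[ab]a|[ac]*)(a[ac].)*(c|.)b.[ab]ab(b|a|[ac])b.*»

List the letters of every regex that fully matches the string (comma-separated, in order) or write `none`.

A

A → match
B → no match
C → no match
D → no match
E → no match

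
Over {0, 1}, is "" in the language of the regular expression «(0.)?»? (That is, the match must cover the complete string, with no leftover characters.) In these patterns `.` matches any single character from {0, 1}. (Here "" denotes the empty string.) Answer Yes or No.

Yes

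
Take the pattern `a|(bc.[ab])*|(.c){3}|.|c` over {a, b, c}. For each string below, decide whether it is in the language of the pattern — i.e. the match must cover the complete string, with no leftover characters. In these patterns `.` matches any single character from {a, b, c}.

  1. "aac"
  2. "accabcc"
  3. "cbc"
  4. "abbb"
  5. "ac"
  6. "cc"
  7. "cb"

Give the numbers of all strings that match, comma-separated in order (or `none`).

1 → no match
2 → no match
3 → no match
4 → no match
5 → no match
6 → no match
7 → no match

none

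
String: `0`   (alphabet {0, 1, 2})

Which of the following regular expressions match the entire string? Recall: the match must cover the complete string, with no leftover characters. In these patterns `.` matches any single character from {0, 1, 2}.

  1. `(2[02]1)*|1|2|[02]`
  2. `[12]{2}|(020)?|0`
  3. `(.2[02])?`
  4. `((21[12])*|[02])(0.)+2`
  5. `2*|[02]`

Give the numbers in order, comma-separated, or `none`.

1 → match
2 → match
3 → no match
4 → no match — must end with `2`
5 → match

1, 2, 5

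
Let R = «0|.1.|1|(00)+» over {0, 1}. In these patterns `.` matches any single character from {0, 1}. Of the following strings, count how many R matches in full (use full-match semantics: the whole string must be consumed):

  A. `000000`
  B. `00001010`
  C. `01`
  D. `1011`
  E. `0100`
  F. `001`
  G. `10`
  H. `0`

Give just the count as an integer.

A. `000000` → match
B. `00001010` → no match
C. `01` → no match
D. `1011` → no match
E. `0100` → no match
F. `001` → no match
G. `10` → no match
H. `0` → match
Total matched: 2

2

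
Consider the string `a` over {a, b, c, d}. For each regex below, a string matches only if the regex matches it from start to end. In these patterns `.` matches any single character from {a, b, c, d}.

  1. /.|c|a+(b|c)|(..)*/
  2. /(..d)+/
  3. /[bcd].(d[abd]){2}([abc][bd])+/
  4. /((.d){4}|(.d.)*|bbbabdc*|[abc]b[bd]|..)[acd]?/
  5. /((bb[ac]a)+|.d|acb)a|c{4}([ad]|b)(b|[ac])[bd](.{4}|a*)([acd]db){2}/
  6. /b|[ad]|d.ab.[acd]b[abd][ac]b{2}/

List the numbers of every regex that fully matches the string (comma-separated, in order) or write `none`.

1, 4, 6

1 → match
2 → no match — must end with `d`
3 → no match
4 → match
5 → no match
6 → match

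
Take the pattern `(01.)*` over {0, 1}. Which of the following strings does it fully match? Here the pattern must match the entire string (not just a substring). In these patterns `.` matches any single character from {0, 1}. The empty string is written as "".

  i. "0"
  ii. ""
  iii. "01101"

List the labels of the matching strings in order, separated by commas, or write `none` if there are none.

i. "0" → no match
ii. "" → match
iii. "01101" → no match

ii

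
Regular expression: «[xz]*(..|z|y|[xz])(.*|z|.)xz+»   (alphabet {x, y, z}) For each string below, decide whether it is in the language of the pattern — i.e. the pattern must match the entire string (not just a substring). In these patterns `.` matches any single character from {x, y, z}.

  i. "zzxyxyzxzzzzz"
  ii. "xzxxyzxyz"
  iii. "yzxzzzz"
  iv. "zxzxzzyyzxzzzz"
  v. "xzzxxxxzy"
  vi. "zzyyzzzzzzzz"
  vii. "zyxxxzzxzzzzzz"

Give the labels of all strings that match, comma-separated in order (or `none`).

i, iii, iv, vii

i → match
ii → no match
iii → match
iv → match
v → no match — must end with "z"
vi → no match
vii → match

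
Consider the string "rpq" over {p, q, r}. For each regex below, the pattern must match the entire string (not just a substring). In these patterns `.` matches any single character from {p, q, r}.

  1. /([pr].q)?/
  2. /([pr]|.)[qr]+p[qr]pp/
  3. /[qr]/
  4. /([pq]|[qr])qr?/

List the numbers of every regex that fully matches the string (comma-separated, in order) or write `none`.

1

1 → match
2 → no match — must end with "pp"
3 → no match
4 → no match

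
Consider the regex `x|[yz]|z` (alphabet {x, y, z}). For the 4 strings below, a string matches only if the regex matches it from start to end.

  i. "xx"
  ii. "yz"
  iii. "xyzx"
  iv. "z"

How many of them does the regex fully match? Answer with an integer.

i → no match
ii → no match
iii → no match
iv → match
Total matched: 1

1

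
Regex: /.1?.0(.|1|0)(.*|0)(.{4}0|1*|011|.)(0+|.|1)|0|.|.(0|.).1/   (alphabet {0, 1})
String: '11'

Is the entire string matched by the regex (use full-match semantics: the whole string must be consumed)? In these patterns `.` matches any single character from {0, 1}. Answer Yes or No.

No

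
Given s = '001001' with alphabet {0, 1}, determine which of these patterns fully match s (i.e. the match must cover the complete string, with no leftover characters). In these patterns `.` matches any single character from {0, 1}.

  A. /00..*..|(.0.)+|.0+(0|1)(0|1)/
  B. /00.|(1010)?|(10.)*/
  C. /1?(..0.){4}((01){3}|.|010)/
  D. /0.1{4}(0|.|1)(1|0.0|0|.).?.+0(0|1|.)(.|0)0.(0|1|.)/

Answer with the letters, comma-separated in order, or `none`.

A → match
B → no match
C → no match
D → no match

A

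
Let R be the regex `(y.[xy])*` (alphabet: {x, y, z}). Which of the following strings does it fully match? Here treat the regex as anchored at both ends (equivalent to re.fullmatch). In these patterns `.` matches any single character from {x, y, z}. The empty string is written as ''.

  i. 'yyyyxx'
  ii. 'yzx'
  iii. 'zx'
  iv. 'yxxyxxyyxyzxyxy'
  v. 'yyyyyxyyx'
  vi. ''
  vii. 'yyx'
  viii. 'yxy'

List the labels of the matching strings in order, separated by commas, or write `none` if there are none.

i → match
ii → match
iii → no match
iv → match
v → match
vi → match
vii → match
viii → match

i, ii, iv, v, vi, vii, viii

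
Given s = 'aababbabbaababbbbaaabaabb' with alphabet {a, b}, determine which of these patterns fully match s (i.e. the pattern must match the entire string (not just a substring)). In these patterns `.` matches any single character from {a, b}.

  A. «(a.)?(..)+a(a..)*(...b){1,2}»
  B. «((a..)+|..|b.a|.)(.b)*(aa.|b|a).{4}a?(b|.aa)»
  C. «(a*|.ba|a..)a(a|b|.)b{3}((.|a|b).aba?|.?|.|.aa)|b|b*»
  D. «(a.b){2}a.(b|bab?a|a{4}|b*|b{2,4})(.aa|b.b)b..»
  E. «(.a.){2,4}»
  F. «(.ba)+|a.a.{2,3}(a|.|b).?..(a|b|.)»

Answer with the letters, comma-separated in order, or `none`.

A → no match
B → match
C → no match
D → no match
E → no match
F → no match

B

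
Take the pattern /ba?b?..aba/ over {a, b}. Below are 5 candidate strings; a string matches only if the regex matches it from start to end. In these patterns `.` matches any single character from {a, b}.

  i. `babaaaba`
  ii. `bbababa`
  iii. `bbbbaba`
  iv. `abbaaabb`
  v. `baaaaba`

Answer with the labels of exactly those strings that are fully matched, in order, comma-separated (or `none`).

i, ii, iii, v

i. `babaaaba` → match
ii. `bbababa` → match
iii. `bbbbaba` → match
iv. `abbaaabb` → no match — must start with `b`
v. `baaaaba` → match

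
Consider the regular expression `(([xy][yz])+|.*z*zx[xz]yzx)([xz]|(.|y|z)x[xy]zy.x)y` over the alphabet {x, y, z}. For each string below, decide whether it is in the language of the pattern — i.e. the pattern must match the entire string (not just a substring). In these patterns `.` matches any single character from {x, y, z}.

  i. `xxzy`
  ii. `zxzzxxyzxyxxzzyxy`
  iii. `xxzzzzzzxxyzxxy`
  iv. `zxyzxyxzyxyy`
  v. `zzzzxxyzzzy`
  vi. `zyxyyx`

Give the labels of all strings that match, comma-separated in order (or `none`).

iii

i. `xxzy` → no match
ii → no match
iii → match
iv. `zxyzxyxzyxyy` → no match
v. `zzzzxxyzzzy` → no match
vi. `zyxyyx` → no match — must end with `y`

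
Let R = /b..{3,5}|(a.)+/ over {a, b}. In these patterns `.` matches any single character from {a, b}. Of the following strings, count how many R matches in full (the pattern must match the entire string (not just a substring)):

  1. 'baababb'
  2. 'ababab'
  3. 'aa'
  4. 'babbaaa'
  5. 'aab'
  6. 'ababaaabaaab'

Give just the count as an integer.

1 → match
2 → match
3 → match
4 → match
5 → no match
6 → match
Total matched: 5

5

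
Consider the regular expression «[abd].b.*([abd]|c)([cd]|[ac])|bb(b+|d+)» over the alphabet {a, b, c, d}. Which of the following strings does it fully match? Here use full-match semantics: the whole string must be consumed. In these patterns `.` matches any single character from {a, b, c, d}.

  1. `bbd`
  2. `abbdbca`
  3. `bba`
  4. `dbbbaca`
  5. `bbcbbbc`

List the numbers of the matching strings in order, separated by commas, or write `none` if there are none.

1, 2, 4

1. `bbd` → match
2. `abbdbca` → match
3. `bba` → no match
4. `dbbbaca` → match
5. `bbcbbbc` → no match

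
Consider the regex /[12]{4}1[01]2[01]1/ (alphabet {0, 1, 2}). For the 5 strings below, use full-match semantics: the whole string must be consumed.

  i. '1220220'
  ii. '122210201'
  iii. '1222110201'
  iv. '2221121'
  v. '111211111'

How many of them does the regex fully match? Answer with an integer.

1

i → no match — must end with '1'
ii → match
iii → no match
iv → no match
v → no match
Total matched: 1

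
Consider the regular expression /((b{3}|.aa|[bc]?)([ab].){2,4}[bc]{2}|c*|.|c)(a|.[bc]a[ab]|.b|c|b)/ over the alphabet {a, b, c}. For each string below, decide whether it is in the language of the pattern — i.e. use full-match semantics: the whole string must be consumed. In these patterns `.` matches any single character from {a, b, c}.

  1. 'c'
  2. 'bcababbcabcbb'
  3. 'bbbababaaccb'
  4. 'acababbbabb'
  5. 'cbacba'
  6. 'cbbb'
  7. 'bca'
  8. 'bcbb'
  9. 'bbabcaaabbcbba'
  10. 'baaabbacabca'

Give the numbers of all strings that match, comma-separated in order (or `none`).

1, 3

1. 'c' → match
2 → no match
3. 'bbbababaaccb' → match
4. 'acababbbabb' → no match
5. 'cbacba' → no match
6. 'cbbb' → no match
7. 'bca' → no match
8. 'bcbb' → no match
9 → no match
10. 'baaabbacabca' → no match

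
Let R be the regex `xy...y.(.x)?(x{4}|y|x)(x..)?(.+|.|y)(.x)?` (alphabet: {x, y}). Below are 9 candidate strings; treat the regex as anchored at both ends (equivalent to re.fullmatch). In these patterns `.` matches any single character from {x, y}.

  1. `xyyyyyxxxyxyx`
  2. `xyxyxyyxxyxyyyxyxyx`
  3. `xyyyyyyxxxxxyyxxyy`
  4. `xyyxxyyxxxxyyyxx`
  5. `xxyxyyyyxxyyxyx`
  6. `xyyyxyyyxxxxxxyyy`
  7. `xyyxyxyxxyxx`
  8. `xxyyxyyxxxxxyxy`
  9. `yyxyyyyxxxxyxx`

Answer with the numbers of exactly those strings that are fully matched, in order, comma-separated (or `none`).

1, 2, 3, 4, 6

1 → match
2 → match
3 → match
4 → match
5 → no match — must start with `xy`
6 → match
7 → no match
8 → no match — must start with `xy`
9 → no match — must start with `xy`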